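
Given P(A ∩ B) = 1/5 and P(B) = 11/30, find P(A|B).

P(A|B) = P(A ∩ B) / P(B)
= (1/5) / (11/30)
= 6/11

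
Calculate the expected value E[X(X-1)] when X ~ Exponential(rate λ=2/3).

E[X(X-1)] = E[X² - X] = E[X²] - E[X]
E[X] = \frac{3}{2}
E[X²] = Var(X) + (E[X])² = \frac{9}{4} + (\frac{3}{2})² = \frac{9}{2}
E[X(X-1)] = \frac{9}{2} - \frac{3}{2} = 3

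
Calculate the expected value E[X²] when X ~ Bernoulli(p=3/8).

Using the identity E[X²] = Var(X) + (E[X])²:
E[X] = \frac{3}{8}
Var(X) = \frac{15}{64}
E[X²] = \frac{15}{64} + (\frac{3}{8})²
= \frac{3}{8}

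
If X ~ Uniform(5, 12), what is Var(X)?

For X ~ Uniform(5, 12):
Var(X) = \frac{49}{12}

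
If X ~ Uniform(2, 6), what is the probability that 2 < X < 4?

P(2 < X < 4) = ∫_{2}^{4} f(x) dx
where f(x) = \frac{1}{4}
= \frac{1}{2}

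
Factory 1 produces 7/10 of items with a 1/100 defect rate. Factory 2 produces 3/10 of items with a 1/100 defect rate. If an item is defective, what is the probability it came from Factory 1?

Using Bayes' theorem:
P(F1) = 7/10, P(D|F1) = 1/100
P(F2) = 3/10, P(D|F2) = 1/100
P(D) = P(D|F1)P(F1) + P(D|F2)P(F2)
     = \frac{1}{100}
P(F1|D) = P(D|F1)P(F1) / P(D)
= \frac{7}{10}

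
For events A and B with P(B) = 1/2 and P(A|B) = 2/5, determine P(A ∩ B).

By definition, P(A|B) = P(A ∩ B) / P(B)
So P(A ∩ B) = P(A|B) × P(B)
= 2/5 × 1/2
= 1/5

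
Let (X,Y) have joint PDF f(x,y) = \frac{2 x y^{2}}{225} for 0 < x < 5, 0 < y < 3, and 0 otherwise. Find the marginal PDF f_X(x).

f_X(x) = ∫_0^3 f(x,y) dy
= ∫_0^3 \frac{2 x y^{2}}{225} dy
= \frac{2 x}{25} for 0 < x < 5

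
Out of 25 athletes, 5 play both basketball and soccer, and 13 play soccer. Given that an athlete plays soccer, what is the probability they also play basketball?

P(A ∩ B) = 5/25 = 1/5
P(B) = 13/25
P(A|B) = P(A ∩ B) / P(B) = (1/5) / (13/25) = 5/13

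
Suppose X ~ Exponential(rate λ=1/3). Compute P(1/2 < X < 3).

P(1/2 < X < 3) = ∫_{1/2}^{3} f(x) dx
where f(x) = \frac{e^{- \frac{x}{3}}}{3}
= - \frac{1}{e} + e^{- \frac{1}{6}}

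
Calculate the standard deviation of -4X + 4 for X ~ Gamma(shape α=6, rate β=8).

For X ~ Gamma(shape α=6, rate β=8):
Var(X) = \frac{3}{32}
SD(X) = √(Var(X)) = √(\frac{3}{32}) = \frac{\sqrt{6}}{8}
SD(-4X + 4) = |-4| × SD(X) = 4 × \frac{\sqrt{6}}{8} = \frac{\sqrt{6}}{2}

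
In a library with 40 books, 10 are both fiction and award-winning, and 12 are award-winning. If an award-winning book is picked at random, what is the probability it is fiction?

P(A ∩ B) = 10/40 = 1/4
P(B) = 12/40 = 3/10
P(A|B) = P(A ∩ B) / P(B) = (1/4) / (3/10) = 5/6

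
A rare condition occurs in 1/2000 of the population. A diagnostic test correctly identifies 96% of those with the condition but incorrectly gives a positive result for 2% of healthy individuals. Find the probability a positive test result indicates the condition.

Let D = the rare event, + = positive/flagged.
P(D) = 1/2000
P(+|D) = 96/100 = 24/25
P(+|D') = 2/100 = 1/50
P(+) = P(+|D)P(D) + P(+|D')P(D')
     = \frac{24}{25} × \frac{1}{2000} + \frac{1}{50} × \frac{1999}{2000}
     = \frac{2047}{100000}
P(D|+) = P(+|D)P(D)/P(+) = \frac{48}{2047}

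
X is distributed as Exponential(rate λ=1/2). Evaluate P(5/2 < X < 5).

P(5/2 < X < 5) = ∫_{5/2}^{5} f(x) dx
where f(x) = \frac{e^{- \frac{x}{2}}}{2}
= - \frac{1}{e^{\frac{5}{2}}} + e^{- \frac{5}{4}}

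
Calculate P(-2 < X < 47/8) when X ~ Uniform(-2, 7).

P(-2 < X < 47/8) = ∫_{-2}^{47/8} f(x) dx
where f(x) = \frac{1}{9}
= \frac{7}{8}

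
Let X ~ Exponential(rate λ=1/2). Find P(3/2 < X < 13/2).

P(3/2 < X < 13/2) = ∫_{3/2}^{13/2} f(x) dx
where f(x) = \frac{e^{- \frac{x}{2}}}{2}
= - \frac{1 - e^{\frac{5}{2}}}{e^{\frac{13}{4}}}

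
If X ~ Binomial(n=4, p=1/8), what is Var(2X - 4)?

For X ~ Binomial(n=4, p=1/8):
Var(X) = \frac{7}{16}
Var(2X - 4) = (2)² × Var(X) = 4 × \frac{7}{16} = \frac{7}{4}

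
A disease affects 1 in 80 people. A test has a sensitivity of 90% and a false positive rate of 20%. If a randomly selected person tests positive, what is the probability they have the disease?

Let D = the rare event, + = positive/flagged.
P(D) = 1/80
P(+|D) = 90/100 = 9/10
P(+|D') = 20/100 = 1/5
P(+) = P(+|D)P(D) + P(+|D')P(D')
     = \frac{9}{10} × \frac{1}{80} + \frac{1}{5} × \frac{79}{80}
     = \frac{167}{800}
P(D|+) = P(+|D)P(D)/P(+) = \frac{9}{167}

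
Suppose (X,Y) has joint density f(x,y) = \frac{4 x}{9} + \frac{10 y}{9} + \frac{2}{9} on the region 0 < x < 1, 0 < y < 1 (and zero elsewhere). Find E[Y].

E[Y] = ∫_0^1 ∫_0^1 y × f(x,y) dx dy
= \frac{16}{27}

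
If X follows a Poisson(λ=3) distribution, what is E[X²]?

Using the identity E[X²] = Var(X) + (E[X])²:
E[X] = 3
Var(X) = 3
E[X²] = 3 + (3)²
= 12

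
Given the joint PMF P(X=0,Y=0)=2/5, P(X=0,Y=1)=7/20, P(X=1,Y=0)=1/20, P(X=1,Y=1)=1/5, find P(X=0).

P(X=0) = P(X=0,Y=0) + P(X=0,Y=1)
= 2/5 + 7/20
= 3/4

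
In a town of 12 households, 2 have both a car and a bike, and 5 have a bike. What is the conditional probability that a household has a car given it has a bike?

P(A ∩ B) = 2/12 = 1/6
P(B) = 5/12
P(A|B) = P(A ∩ B) / P(B) = (1/6) / (5/12) = 2/5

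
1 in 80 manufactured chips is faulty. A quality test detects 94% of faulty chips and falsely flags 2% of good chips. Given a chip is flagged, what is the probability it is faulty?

Let D = the rare event, + = positive/flagged.
P(D) = 1/80
P(+|D) = 94/100 = 47/50
P(+|D') = 2/100 = 1/50
P(+) = P(+|D)P(D) + P(+|D')P(D')
     = \frac{47}{50} × \frac{1}{80} + \frac{1}{50} × \frac{79}{80}
     = \frac{63}{2000}
P(D|+) = P(+|D)P(D)/P(+) = \frac{47}{126}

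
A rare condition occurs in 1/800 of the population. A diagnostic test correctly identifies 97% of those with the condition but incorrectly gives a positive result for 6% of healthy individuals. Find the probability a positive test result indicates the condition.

Let D = the rare event, + = positive/flagged.
P(D) = 1/800
P(+|D) = 97/100
P(+|D') = 6/100 = 3/50
P(+) = P(+|D)P(D) + P(+|D')P(D')
     = \frac{97}{100} × \frac{1}{800} + \frac{3}{50} × \frac{799}{800}
     = \frac{4891}{80000}
P(D|+) = P(+|D)P(D)/P(+) = \frac{97}{4891}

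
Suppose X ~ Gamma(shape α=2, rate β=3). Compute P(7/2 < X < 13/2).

P(7/2 < X < 13/2) = ∫_{7/2}^{13/2} f(x) dx
where f(x) = 9 x e^{- 3 x}
= \frac{-41 + 23 e^{9}}{2 e^{\frac{39}{2}}}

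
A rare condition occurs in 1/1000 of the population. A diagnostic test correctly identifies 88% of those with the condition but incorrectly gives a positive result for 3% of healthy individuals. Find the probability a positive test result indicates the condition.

Let D = the rare event, + = positive/flagged.
P(D) = 1/1000
P(+|D) = 88/100 = 22/25
P(+|D') = 3/100
P(+) = P(+|D)P(D) + P(+|D')P(D')
     = \frac{22}{25} × \frac{1}{1000} + \frac{3}{100} × \frac{999}{1000}
     = \frac{617}{20000}
P(D|+) = P(+|D)P(D)/P(+) = \frac{88}{3085}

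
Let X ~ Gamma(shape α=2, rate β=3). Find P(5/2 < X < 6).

P(5/2 < X < 6) = ∫_{5/2}^{6} f(x) dx
where f(x) = 9 x e^{- 3 x}
= - \frac{19}{e^{18}} + \frac{17}{2 e^{\frac{15}{2}}}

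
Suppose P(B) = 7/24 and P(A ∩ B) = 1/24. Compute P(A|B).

P(A|B) = P(A ∩ B) / P(B)
= (1/24) / (7/24)
= 1/7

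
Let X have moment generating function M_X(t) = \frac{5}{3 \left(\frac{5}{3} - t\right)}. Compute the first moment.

To find E[X], compute M^(1)(0):
M^(1)(t) = \frac{5}{3 \left(\frac{5}{3} - t\right)^{2}}
M^(1)(0) = \frac{3}{5}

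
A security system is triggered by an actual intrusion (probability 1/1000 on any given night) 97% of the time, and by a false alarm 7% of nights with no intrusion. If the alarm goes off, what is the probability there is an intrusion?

Let D = the rare event, + = positive/flagged.
P(D) = 1/1000
P(+|D) = 97/100
P(+|D') = 7/100
P(+) = P(+|D)P(D) + P(+|D')P(D')
     = \frac{97}{100} × \frac{1}{1000} + \frac{7}{100} × \frac{999}{1000}
     = \frac{709}{10000}
P(D|+) = P(+|D)P(D)/P(+) = \frac{97}{7090}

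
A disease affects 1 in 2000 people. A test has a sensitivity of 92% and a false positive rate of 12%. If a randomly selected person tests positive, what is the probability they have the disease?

Let D = the rare event, + = positive/flagged.
P(D) = 1/2000
P(+|D) = 92/100 = 23/25
P(+|D') = 12/100 = 3/25
P(+) = P(+|D)P(D) + P(+|D')P(D')
     = \frac{23}{25} × \frac{1}{2000} + \frac{3}{25} × \frac{1999}{2000}
     = \frac{301}{2500}
P(D|+) = P(+|D)P(D)/P(+) = \frac{23}{6020}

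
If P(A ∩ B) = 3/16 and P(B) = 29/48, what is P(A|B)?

P(A|B) = P(A ∩ B) / P(B)
= (3/16) / (29/48)
= 9/29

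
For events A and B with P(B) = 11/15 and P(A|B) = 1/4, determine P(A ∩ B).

By definition, P(A|B) = P(A ∩ B) / P(B)
So P(A ∩ B) = P(A|B) × P(B)
= 1/4 × 11/15
= 11/60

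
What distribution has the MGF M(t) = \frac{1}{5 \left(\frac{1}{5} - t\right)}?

The MGF M(t) = \frac{1}{5 \left(\frac{1}{5} - t\right)} is the standard form for the Exponential distribution.
Comparing with the known MGF formula identifies: Exponential(rate λ=1/5)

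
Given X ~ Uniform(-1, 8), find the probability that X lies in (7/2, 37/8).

P(7/2 < X < 37/8) = ∫_{7/2}^{37/8} f(x) dx
where f(x) = \frac{1}{9}
= \frac{1}{8}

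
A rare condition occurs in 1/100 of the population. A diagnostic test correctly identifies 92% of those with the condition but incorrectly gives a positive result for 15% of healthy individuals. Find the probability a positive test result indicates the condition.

Let D = the rare event, + = positive/flagged.
P(D) = 1/100
P(+|D) = 92/100 = 23/25
P(+|D') = 15/100 = 3/20
P(+) = P(+|D)P(D) + P(+|D')P(D')
     = \frac{23}{25} × \frac{1}{100} + \frac{3}{20} × \frac{99}{100}
     = \frac{1577}{10000}
P(D|+) = P(+|D)P(D)/P(+) = \frac{92}{1577}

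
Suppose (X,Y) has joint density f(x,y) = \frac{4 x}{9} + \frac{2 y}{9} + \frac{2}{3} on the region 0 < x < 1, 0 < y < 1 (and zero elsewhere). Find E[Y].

E[Y] = ∫_0^1 ∫_0^1 y × f(x,y) dx dy
= \frac{14}{27}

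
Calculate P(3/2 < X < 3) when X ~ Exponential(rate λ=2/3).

P(3/2 < X < 3) = ∫_{3/2}^{3} f(x) dx
where f(x) = \frac{2 e^{- \frac{2 x}{3}}}{3}
= - \frac{1 - e}{e^{2}}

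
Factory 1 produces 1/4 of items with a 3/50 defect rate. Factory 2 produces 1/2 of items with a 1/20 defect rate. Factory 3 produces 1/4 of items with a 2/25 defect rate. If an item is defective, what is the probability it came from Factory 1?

Using Bayes' theorem:
P(F1) = 1/4, P(D|F1) = 3/50
P(F2) = 1/2, P(D|F2) = 1/20
P(F3) = 1/4, P(D|F3) = 2/25
P(D) = P(D|F1)P(F1) + P(D|F2)P(F2) + P(D|F3)P(F3)
     = \frac{3}{50}
P(F1|D) = P(D|F1)P(F1) / P(D)
= \frac{1}{4}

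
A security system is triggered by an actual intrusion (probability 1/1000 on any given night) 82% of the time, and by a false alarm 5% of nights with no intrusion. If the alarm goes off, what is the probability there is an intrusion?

Let D = the rare event, + = positive/flagged.
P(D) = 1/1000
P(+|D) = 82/100 = 41/50
P(+|D') = 5/100 = 1/20
P(+) = P(+|D)P(D) + P(+|D')P(D')
     = \frac{41}{50} × \frac{1}{1000} + \frac{1}{20} × \frac{999}{1000}
     = \frac{5077}{100000}
P(D|+) = P(+|D)P(D)/P(+) = \frac{82}{5077}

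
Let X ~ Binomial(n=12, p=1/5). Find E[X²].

Using the identity E[X²] = Var(X) + (E[X])²:
E[X] = \frac{12}{5}
Var(X) = \frac{48}{25}
E[X²] = \frac{48}{25} + (\frac{12}{5})²
= \frac{192}{25}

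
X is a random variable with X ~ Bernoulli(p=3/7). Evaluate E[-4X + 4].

For X ~ Bernoulli(p=3/7):
E[X] = \frac{3}{7}
E[-4X + 4] = -4 × E[X] + 4 = \frac{16}{7}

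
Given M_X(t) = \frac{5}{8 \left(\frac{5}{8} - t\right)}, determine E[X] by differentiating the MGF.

To find E[X], compute M^(1)(0):
M^(1)(t) = \frac{5}{8 \left(\frac{5}{8} - t\right)^{2}}
M^(1)(0) = \frac{8}{5}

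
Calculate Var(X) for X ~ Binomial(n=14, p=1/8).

For X ~ Binomial(n=14, p=1/8):
Var(X) = \frac{49}{32}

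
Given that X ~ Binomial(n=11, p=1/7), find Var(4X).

For X ~ Binomial(n=11, p=1/7):
Var(X) = \frac{66}{49}
Var(4X) = (4)² × Var(X) = 16 × \frac{66}{49} = \frac{1056}{49}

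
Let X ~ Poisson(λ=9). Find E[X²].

Using the identity E[X²] = Var(X) + (E[X])²:
E[X] = 9
Var(X) = 9
E[X²] = 9 + (9)²
= 90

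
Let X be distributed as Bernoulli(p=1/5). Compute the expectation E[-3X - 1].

For X ~ Bernoulli(p=1/5):
E[X] = \frac{1}{5}
E[-3X - 1] = -3 × E[X] - 1 = - \frac{8}{5}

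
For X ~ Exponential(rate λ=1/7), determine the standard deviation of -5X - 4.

For X ~ Exponential(rate λ=1/7):
Var(X) = 49
SD(X) = √(Var(X)) = √(49) = 7
SD(-5X - 4) = |-5| × SD(X) = 5 × 7 = 35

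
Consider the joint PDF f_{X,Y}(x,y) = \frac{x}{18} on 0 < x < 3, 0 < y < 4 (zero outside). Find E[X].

f_X(x) = ∫_0^4 \frac{x}{18} dy = \frac{2 x}{9}
E[X] = ∫_0^3 x × (\frac{2 x}{9}) dx = 2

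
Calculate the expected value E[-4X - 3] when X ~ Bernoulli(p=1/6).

For X ~ Bernoulli(p=1/6):
E[X] = \frac{1}{6}
E[-4X - 3] = -4 × E[X] - 3 = - \frac{11}{3}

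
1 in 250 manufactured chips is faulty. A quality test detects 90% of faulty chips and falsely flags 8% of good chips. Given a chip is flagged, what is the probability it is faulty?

Let D = the rare event, + = positive/flagged.
P(D) = 1/250
P(+|D) = 90/100 = 9/10
P(+|D') = 8/100 = 2/25
P(+) = P(+|D)P(D) + P(+|D')P(D')
     = \frac{9}{10} × \frac{1}{250} + \frac{2}{25} × \frac{249}{250}
     = \frac{1041}{12500}
P(D|+) = P(+|D)P(D)/P(+) = \frac{15}{347}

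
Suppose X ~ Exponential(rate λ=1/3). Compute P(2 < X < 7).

P(2 < X < 7) = ∫_{2}^{7} f(x) dx
where f(x) = \frac{e^{- \frac{x}{3}}}{3}
= - \frac{1 - e^{\frac{5}{3}}}{e^{\frac{7}{3}}}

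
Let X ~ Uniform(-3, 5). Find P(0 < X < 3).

P(0 < X < 3) = ∫_{0}^{3} f(x) dx
where f(x) = \frac{1}{8}
= \frac{3}{8}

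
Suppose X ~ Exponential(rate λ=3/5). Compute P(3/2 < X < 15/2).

P(3/2 < X < 15/2) = ∫_{3/2}^{15/2} f(x) dx
where f(x) = \frac{3 e^{- \frac{3 x}{5}}}{5}
= - \frac{1}{e^{\frac{9}{2}}} + e^{- \frac{9}{10}}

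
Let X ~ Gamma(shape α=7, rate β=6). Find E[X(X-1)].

E[X(X-1)] = E[X² - X] = E[X²] - E[X]
E[X] = \frac{7}{6}
E[X²] = Var(X) + (E[X])² = \frac{7}{36} + (\frac{7}{6})² = \frac{14}{9}
E[X(X-1)] = \frac{14}{9} - \frac{7}{6} = \frac{7}{18}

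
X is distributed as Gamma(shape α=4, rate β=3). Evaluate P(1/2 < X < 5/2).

P(1/2 < X < 5/2) = ∫_{1/2}^{5/2} f(x) dx
where f(x) = \frac{27 x^{3} e^{- 3 x}}{2}
= \frac{-1711 + 67 e^{6}}{16 e^{\frac{15}{2}}}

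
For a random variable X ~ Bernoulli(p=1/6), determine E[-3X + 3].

For X ~ Bernoulli(p=1/6):
E[X] = \frac{1}{6}
E[-3X + 3] = -3 × E[X] + 3 = \frac{5}{2}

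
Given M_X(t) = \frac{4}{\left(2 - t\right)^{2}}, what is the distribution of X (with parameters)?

The MGF M(t) = \frac{4}{\left(2 - t\right)^{2}} is the standard form for the Gamma distribution.
Comparing with the known MGF formula identifies: Gamma(shape α=2, rate β=2)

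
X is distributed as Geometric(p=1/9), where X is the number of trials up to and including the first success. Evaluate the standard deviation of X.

For X ~ Geometric(p=1/9), where X is the number of trials up to and including the first success:
Var(X) = 72
SD(X) = √(Var(X)) = √(72) = 6 \sqrt{2}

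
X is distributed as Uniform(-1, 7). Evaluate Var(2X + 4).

For X ~ Uniform(-1, 7):
Var(X) = \frac{16}{3}
Var(2X + 4) = (2)² × Var(X) = 4 × \frac{16}{3} = \frac{64}{3}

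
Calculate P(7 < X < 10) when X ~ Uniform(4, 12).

P(7 < X < 10) = ∫_{7}^{10} f(x) dx
where f(x) = \frac{1}{8}
= \frac{3}{8}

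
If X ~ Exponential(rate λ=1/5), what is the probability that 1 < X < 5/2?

P(1 < X < 5/2) = ∫_{1}^{5/2} f(x) dx
where f(x) = \frac{e^{- \frac{x}{5}}}{5}
= - \frac{1}{e^{\frac{1}{2}}} + e^{- \frac{1}{5}}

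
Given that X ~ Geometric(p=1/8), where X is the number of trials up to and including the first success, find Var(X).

For X ~ Geometric(p=1/8), where X is the number of trials up to and including the first success:
Var(X) = 56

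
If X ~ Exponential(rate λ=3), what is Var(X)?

For X ~ Exponential(rate λ=3):
Var(X) = \frac{1}{9}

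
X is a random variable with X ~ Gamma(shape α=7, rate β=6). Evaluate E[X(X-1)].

E[X(X-1)] = E[X² - X] = E[X²] - E[X]
E[X] = \frac{7}{6}
E[X²] = Var(X) + (E[X])² = \frac{7}{36} + (\frac{7}{6})² = \frac{14}{9}
E[X(X-1)] = \frac{14}{9} - \frac{7}{6} = \frac{7}{18}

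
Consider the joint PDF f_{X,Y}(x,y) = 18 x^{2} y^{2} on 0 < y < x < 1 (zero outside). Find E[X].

f_X(x) = ∫_0^x 18 x^{2} y^{2} dy = 6 x^{5}
E[X] = ∫_0^1 x × (6 x^{5}) dx = \frac{6}{7}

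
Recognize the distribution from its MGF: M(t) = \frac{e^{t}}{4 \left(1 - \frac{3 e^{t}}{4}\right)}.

The MGF M(t) = \frac{e^{t}}{4 \left(1 - \frac{3 e^{t}}{4}\right)} is the standard form for the Geometric distribution.
Comparing with the known MGF formula identifies: Geometric(p=1/4), X = trial number of first success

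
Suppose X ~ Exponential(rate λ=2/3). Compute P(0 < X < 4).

P(0 < X < 4) = ∫_{0}^{4} f(x) dx
where f(x) = \frac{2 e^{- \frac{2 x}{3}}}{3}
= 1 - e^{- \frac{8}{3}}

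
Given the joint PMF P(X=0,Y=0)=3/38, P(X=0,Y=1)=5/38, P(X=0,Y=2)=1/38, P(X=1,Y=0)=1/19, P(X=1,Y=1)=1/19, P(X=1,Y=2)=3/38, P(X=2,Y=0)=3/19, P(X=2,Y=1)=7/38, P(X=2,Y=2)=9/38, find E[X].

First find marginal of X:
P(X=0) = 9/38
P(X=1) = 7/38
P(X=2) = 11/19
E[X] = 0 × 9/38 + 1 × 7/38 + 2 × 11/19 = 51/38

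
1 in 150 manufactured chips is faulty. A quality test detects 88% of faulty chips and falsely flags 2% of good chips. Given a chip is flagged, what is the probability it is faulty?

Let D = the rare event, + = positive/flagged.
P(D) = 1/150
P(+|D) = 88/100 = 22/25
P(+|D') = 2/100 = 1/50
P(+) = P(+|D)P(D) + P(+|D')P(D')
     = \frac{22}{25} × \frac{1}{150} + \frac{1}{50} × \frac{149}{150}
     = \frac{193}{7500}
P(D|+) = P(+|D)P(D)/P(+) = \frac{44}{193}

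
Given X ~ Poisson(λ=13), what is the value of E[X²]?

Using the identity E[X²] = Var(X) + (E[X])²:
E[X] = 13
Var(X) = 13
E[X²] = 13 + (13)²
= 182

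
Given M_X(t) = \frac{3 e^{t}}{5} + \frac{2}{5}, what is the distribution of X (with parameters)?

The MGF M(t) = \frac{3 e^{t}}{5} + \frac{2}{5} is the standard form for the Bernoulli distribution.
Comparing with the known MGF formula identifies: Bernoulli(p=3/5)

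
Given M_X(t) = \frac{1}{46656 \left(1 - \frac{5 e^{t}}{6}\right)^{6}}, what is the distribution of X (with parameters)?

The MGF M(t) = \frac{1}{46656 \left(1 - \frac{5 e^{t}}{6}\right)^{6}} is the standard form for the NegativeBinomial distribution.
Comparing with the known MGF formula identifies: NegBin(r=6, p=1/6), X = failures before r-th success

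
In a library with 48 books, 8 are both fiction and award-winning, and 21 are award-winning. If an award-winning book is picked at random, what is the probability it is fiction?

P(A ∩ B) = 8/48 = 1/6
P(B) = 21/48 = 7/16
P(A|B) = P(A ∩ B) / P(B) = (1/6) / (7/16) = 8/21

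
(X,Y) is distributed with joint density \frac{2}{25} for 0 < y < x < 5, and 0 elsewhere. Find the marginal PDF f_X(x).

f_X(x) = ∫_0^x \frac{2}{25} dy = \frac{2 x}{25}
for 0 < x < 5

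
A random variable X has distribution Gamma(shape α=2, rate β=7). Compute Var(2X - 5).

For X ~ Gamma(shape α=2, rate β=7):
Var(X) = \frac{2}{49}
Var(2X - 5) = (2)² × Var(X) = 4 × \frac{2}{49} = \frac{8}{49}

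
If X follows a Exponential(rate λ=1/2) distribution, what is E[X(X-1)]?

E[X(X-1)] = E[X² - X] = E[X²] - E[X]
E[X] = 2
E[X²] = Var(X) + (E[X])² = 4 + (2)² = 8
E[X(X-1)] = 8 - 2 = 6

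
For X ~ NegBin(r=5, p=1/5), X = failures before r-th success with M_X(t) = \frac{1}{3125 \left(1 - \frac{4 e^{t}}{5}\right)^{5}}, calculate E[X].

To find E[X], compute M^(1)(0):
M^(1)(t) = \frac{4 e^{t}}{3125 \left(1 - \frac{4 e^{t}}{5}\right)^{6}}
M^(1)(0) = 20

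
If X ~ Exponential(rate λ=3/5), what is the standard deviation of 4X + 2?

For X ~ Exponential(rate λ=3/5):
Var(X) = \frac{25}{9}
SD(X) = √(Var(X)) = √(\frac{25}{9}) = \frac{5}{3}
SD(4X + 2) = |4| × SD(X) = 4 × \frac{5}{3} = \frac{20}{3}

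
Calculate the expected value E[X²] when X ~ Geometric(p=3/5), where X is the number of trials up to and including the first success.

Using the identity E[X²] = Var(X) + (E[X])²:
E[X] = \frac{5}{3}
Var(X) = \frac{10}{9}
E[X²] = \frac{10}{9} + (\frac{5}{3})²
= \frac{35}{9}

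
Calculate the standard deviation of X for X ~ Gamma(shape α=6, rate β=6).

For X ~ Gamma(shape α=6, rate β=6):
Var(X) = \frac{1}{6}
SD(X) = √(Var(X)) = √(\frac{1}{6}) = \frac{\sqrt{6}}{6}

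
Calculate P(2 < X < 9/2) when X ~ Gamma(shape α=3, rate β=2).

P(2 < X < 9/2) = ∫_{2}^{9/2} f(x) dx
where f(x) = 4 x^{2} e^{- 2 x}
= \frac{-101 + 26 e^{5}}{2 e^{9}}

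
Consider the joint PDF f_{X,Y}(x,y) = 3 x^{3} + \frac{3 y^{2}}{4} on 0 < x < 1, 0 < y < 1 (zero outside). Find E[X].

E[X] = ∫_0^1 ∫_0^1 x × f(x,y) dy dx
= ∫_0^1 ∫_0^1 x × (3 x^{3} + \frac{3 y^{2}}{4}) dy dx
= \frac{29}{40}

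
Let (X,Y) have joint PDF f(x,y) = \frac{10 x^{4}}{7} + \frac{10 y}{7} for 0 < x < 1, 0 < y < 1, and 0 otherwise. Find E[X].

E[X] = ∫_0^1 ∫_0^1 x × f(x,y) dy dx
= ∫_0^1 ∫_0^1 x × (\frac{10 x^{4}}{7} + \frac{10 y}{7}) dy dx
= \frac{25}{42}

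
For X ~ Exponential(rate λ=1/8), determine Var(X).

For X ~ Exponential(rate λ=1/8):
Var(X) = 64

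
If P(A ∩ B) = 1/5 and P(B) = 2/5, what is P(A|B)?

P(A|B) = P(A ∩ B) / P(B)
= (1/5) / (2/5)
= 1/2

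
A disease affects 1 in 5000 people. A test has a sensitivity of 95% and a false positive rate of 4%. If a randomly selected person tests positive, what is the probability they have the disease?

Let D = the rare event, + = positive/flagged.
P(D) = 1/5000
P(+|D) = 95/100 = 19/20
P(+|D') = 4/100 = 1/25
P(+) = P(+|D)P(D) + P(+|D')P(D')
     = \frac{19}{20} × \frac{1}{5000} + \frac{1}{25} × \frac{4999}{5000}
     = \frac{20091}{500000}
P(D|+) = P(+|D)P(D)/P(+) = \frac{95}{20091}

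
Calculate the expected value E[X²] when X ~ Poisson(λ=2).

Using the identity E[X²] = Var(X) + (E[X])²:
E[X] = 2
Var(X) = 2
E[X²] = 2 + (2)²
= 6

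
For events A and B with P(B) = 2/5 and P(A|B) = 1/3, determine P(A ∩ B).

By definition, P(A|B) = P(A ∩ B) / P(B)
So P(A ∩ B) = P(A|B) × P(B)
= 1/3 × 2/5
= 2/15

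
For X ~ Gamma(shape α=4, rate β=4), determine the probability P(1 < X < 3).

P(1 < X < 3) = ∫_{1}^{3} f(x) dx
where f(x) = \frac{128 x^{3} e^{- 4 x}}{3}
= \frac{-1119 + 71 e^{8}}{3 e^{12}}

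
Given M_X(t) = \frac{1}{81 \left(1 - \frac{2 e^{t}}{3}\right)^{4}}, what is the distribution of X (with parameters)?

The MGF M(t) = \frac{1}{81 \left(1 - \frac{2 e^{t}}{3}\right)^{4}} is the standard form for the NegativeBinomial distribution.
Comparing with the known MGF formula identifies: NegBin(r=4, p=1/3), X = failures before r-th success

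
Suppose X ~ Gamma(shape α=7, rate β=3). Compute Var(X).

For X ~ Gamma(shape α=7, rate β=3):
Var(X) = \frac{7}{9}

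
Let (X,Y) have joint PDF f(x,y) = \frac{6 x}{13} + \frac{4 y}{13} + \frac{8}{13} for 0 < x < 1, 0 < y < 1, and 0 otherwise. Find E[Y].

E[Y] = ∫_0^1 ∫_0^1 y × f(x,y) dx dy
= \frac{41}{78}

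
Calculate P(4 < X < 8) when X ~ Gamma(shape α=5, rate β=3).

P(4 < X < 8) = ∫_{4}^{8} f(x) dx
where f(x) = \frac{81 x^{4} e^{- 3 x}}{8}
= \frac{-16441 + 1237 e^{12}}{e^{24}}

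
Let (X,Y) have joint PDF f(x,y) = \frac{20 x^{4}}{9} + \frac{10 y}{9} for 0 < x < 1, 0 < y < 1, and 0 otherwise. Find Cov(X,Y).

E[XY] = ∫∫ xy × f(x,y) dx dy = \frac{10}{27}
E[X] = \frac{35}{54}
E[Y] = \frac{16}{27}
Cov(X,Y) = E[XY] - E[X]E[Y] = - \frac{10}{729}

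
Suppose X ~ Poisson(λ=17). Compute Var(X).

For X ~ Poisson(λ=17):
Var(X) = 17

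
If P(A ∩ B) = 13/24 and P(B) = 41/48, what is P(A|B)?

P(A|B) = P(A ∩ B) / P(B)
= (13/24) / (41/48)
= 26/41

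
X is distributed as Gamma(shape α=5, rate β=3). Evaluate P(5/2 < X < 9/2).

P(5/2 < X < 9/2) = ∫_{5/2}^{9/2} f(x) dx
where f(x) = \frac{81 x^{4} e^{- 3 x}}{8}
= \frac{-243155 + 30563 e^{6}}{128 e^{\frac{27}{2}}}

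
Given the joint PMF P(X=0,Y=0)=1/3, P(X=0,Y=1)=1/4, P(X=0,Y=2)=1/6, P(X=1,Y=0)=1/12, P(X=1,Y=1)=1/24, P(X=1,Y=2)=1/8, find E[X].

First find marginal of X:
P(X=0) = 3/4
P(X=1) = 1/4
E[X] = 0 × 3/4 + 1 × 1/4 = 1/4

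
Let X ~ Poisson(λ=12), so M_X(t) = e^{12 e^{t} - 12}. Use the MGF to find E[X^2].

To find E[X^2], compute M^(2)(0):
M^(1)(t) = 12 e^{t} e^{12 e^{t} - 12}
M^(2)(t) = 144 e^{2 t} e^{12 e^{t} - 12} + 12 e^{t} e^{12 e^{t} - 12}
M^(2)(0) = 156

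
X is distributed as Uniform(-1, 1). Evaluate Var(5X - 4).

For X ~ Uniform(-1, 1):
Var(X) = \frac{1}{3}
Var(5X - 4) = (5)² × Var(X) = 25 × \frac{1}{3} = \frac{25}{3}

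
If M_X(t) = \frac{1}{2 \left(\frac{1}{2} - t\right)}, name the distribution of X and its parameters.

The MGF M(t) = \frac{1}{2 \left(\frac{1}{2} - t\right)} is the standard form for the Exponential distribution.
Comparing with the known MGF formula identifies: Exponential(rate λ=1/2)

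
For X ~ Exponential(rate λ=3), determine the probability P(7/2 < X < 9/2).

P(7/2 < X < 9/2) = ∫_{7/2}^{9/2} f(x) dx
where f(x) = 3 e^{- 3 x}
= - \frac{1 - e^{3}}{e^{\frac{27}{2}}}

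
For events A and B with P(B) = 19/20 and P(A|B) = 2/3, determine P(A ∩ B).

By definition, P(A|B) = P(A ∩ B) / P(B)
So P(A ∩ B) = P(A|B) × P(B)
= 2/3 × 19/20
= 19/30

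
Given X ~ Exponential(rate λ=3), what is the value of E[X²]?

Using the identity E[X²] = Var(X) + (E[X])²:
E[X] = \frac{1}{3}
Var(X) = \frac{1}{9}
E[X²] = \frac{1}{9} + (\frac{1}{3})²
= \frac{2}{9}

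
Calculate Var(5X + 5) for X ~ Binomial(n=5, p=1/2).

For X ~ Binomial(n=5, p=1/2):
Var(X) = \frac{5}{4}
Var(5X + 5) = (5)² × Var(X) = 25 × \frac{5}{4} = \frac{125}{4}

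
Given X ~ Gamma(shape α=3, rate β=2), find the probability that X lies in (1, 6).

P(1 < X < 6) = ∫_{1}^{6} f(x) dx
where f(x) = 4 x^{2} e^{- 2 x}
= \frac{5 \left(-17 + e^{10}\right)}{e^{12}}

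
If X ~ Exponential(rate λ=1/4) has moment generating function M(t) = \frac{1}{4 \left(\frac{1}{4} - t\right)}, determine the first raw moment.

To find E[X], compute M^(1)(0):
M^(1)(t) = \frac{1}{4 \left(\frac{1}{4} - t\right)^{2}}
M^(1)(0) = 4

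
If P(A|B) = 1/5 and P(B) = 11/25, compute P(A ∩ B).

By definition, P(A|B) = P(A ∩ B) / P(B)
So P(A ∩ B) = P(A|B) × P(B)
= 1/5 × 11/25
= 11/125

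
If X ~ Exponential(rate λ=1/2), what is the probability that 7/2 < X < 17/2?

P(7/2 < X < 17/2) = ∫_{7/2}^{17/2} f(x) dx
where f(x) = \frac{e^{- \frac{x}{2}}}{2}
= - \frac{1 - e^{\frac{5}{2}}}{e^{\frac{17}{4}}}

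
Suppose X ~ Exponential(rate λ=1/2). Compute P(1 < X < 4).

P(1 < X < 4) = ∫_{1}^{4} f(x) dx
where f(x) = \frac{e^{- \frac{x}{2}}}{2}
= - \frac{1}{e^{2}} + e^{- \frac{1}{2}}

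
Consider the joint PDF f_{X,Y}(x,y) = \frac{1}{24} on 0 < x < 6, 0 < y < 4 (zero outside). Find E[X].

f_X(x) = ∫_0^4 \frac{1}{24} dy = \frac{1}{6}
E[X] = ∫_0^6 x × (\frac{1}{6}) dx = 3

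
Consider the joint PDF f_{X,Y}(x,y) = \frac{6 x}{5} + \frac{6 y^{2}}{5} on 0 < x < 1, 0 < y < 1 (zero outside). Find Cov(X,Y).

E[XY] = ∫∫ xy × f(x,y) dx dy = \frac{7}{20}
E[X] = \frac{3}{5}
E[Y] = \frac{3}{5}
Cov(X,Y) = E[XY] - E[X]E[Y] = - \frac{1}{100}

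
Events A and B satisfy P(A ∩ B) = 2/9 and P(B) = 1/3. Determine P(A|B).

P(A|B) = P(A ∩ B) / P(B)
= (2/9) / (1/3)
= 2/3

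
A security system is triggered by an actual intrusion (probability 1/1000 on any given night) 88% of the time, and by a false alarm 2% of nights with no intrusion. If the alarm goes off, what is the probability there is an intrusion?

Let D = the rare event, + = positive/flagged.
P(D) = 1/1000
P(+|D) = 88/100 = 22/25
P(+|D') = 2/100 = 1/50
P(+) = P(+|D)P(D) + P(+|D')P(D')
     = \frac{22}{25} × \frac{1}{1000} + \frac{1}{50} × \frac{999}{1000}
     = \frac{1043}{50000}
P(D|+) = P(+|D)P(D)/P(+) = \frac{44}{1043}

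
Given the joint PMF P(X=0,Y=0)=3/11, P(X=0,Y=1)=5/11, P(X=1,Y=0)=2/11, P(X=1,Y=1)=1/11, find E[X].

First find marginal of X:
P(X=0) = 8/11
P(X=1) = 3/11
E[X] = 0 × 8/11 + 1 × 3/11 = 3/11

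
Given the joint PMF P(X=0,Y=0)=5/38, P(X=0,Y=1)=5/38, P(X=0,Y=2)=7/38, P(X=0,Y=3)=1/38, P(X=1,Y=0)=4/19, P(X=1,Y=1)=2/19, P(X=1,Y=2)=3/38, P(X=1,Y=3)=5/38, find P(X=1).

P(X=1) = P(X=1,Y=0) + P(X=1,Y=1) + P(X=1,Y=2) + P(X=1,Y=3)
= 4/19 + 2/19 + 3/38 + 5/38
= 10/19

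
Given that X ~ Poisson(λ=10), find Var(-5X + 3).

For X ~ Poisson(λ=10):
Var(X) = 10
Var(-5X + 3) = (-5)² × Var(X) = 25 × 10 = 250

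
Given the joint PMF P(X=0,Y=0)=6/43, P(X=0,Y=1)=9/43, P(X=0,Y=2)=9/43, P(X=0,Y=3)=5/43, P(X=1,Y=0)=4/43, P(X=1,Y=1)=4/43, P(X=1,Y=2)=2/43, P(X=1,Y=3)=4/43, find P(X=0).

P(X=0) = P(X=0,Y=0) + P(X=0,Y=1) + P(X=0,Y=2) + P(X=0,Y=3)
= 6/43 + 9/43 + 9/43 + 5/43
= 29/43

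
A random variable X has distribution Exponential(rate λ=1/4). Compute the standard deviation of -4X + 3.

For X ~ Exponential(rate λ=1/4):
Var(X) = 16
SD(X) = √(Var(X)) = √(16) = 4
SD(-4X + 3) = |-4| × SD(X) = 4 × 4 = 16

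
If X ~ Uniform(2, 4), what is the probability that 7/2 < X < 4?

P(7/2 < X < 4) = ∫_{7/2}^{4} f(x) dx
where f(x) = \frac{1}{2}
= \frac{1}{4}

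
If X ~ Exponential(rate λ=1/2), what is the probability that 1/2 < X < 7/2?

P(1/2 < X < 7/2) = ∫_{1/2}^{7/2} f(x) dx
where f(x) = \frac{e^{- \frac{x}{2}}}{2}
= - \frac{1 - e^{\frac{3}{2}}}{e^{\frac{7}{4}}}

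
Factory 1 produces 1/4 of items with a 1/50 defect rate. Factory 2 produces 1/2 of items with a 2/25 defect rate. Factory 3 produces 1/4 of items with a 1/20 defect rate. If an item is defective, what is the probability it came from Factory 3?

Using Bayes' theorem:
P(F1) = 1/4, P(D|F1) = 1/50
P(F2) = 1/2, P(D|F2) = 2/25
P(F3) = 1/4, P(D|F3) = 1/20
P(D) = P(D|F1)P(F1) + P(D|F2)P(F2) + P(D|F3)P(F3)
     = \frac{23}{400}
P(F3|D) = P(D|F3)P(F3) / P(D)
= \frac{5}{23}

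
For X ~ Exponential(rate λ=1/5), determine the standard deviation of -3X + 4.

For X ~ Exponential(rate λ=1/5):
Var(X) = 25
SD(X) = √(Var(X)) = √(25) = 5
SD(-3X + 4) = |-3| × SD(X) = 3 × 5 = 15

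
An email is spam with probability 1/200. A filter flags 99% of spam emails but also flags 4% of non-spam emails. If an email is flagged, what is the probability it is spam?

Let D = the rare event, + = positive/flagged.
P(D) = 1/200
P(+|D) = 99/100
P(+|D') = 4/100 = 1/25
P(+) = P(+|D)P(D) + P(+|D')P(D')
     = \frac{99}{100} × \frac{1}{200} + \frac{1}{25} × \frac{199}{200}
     = \frac{179}{4000}
P(D|+) = P(+|D)P(D)/P(+) = \frac{99}{895}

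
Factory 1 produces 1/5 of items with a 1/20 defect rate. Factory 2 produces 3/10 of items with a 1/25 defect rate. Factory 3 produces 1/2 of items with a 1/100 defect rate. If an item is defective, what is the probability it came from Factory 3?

Using Bayes' theorem:
P(F1) = 1/5, P(D|F1) = 1/20
P(F2) = 3/10, P(D|F2) = 1/25
P(F3) = 1/2, P(D|F3) = 1/100
P(D) = P(D|F1)P(F1) + P(D|F2)P(F2) + P(D|F3)P(F3)
     = \frac{27}{1000}
P(F3|D) = P(D|F3)P(F3) / P(D)
= \frac{5}{27}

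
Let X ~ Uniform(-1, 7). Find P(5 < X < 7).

P(5 < X < 7) = ∫_{5}^{7} f(x) dx
where f(x) = \frac{1}{8}
= \frac{1}{4}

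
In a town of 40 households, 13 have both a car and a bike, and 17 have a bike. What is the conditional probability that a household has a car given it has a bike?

P(A ∩ B) = 13/40
P(B) = 17/40
P(A|B) = P(A ∩ B) / P(B) = (13/40) / (17/40) = 13/17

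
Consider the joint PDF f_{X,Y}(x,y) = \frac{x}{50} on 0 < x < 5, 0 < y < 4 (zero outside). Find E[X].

f_X(x) = ∫_0^4 \frac{x}{50} dy = \frac{2 x}{25}
E[X] = ∫_0^5 x × (\frac{2 x}{25}) dx = \frac{10}{3}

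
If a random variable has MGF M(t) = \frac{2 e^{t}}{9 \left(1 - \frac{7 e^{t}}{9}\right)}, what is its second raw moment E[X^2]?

To find E[X^2], compute M^(2)(0):
M^(1)(t) = \frac{2 e^{t}}{9 \left(1 - \frac{7 e^{t}}{9}\right)} + \frac{14 e^{2 t}}{81 \left(1 - \frac{7 e^{t}}{9}\right)^{2}}
M^(2)(t) = \frac{2 e^{t}}{9 \left(1 - \frac{7 e^{t}}{9}\right)} + \frac{14 e^{2 t}}{27 \left(1 - \frac{7 e^{t}}{9}\right)^{2}} + \frac{196 e^{3 t}}{729 \left(1 - \frac{7 e^{t}}{9}\right)^{3}}
M^(2)(0) = 36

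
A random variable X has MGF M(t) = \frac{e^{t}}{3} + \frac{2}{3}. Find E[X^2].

To find E[X^2], compute M^(2)(0):
M^(1)(t) = \frac{e^{t}}{3}
M^(2)(t) = \frac{e^{t}}{3}
M^(2)(0) = \frac{1}{3}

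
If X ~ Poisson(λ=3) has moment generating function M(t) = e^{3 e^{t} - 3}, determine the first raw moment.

To find E[X], compute M^(1)(0):
M^(1)(t) = 3 e^{t} e^{3 e^{t} - 3}
M^(1)(0) = 3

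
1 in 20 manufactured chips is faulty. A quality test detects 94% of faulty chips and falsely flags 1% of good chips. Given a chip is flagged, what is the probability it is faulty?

Let D = the rare event, + = positive/flagged.
P(D) = 1/20
P(+|D) = 94/100 = 47/50
P(+|D') = 1/100
P(+) = P(+|D)P(D) + P(+|D')P(D')
     = \frac{47}{50} × \frac{1}{20} + \frac{1}{100} × \frac{19}{20}
     = \frac{113}{2000}
P(D|+) = P(+|D)P(D)/P(+) = \frac{94}{113}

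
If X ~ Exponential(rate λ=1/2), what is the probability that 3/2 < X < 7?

P(3/2 < X < 7) = ∫_{3/2}^{7} f(x) dx
where f(x) = \frac{e^{- \frac{x}{2}}}{2}
= - \frac{1}{e^{\frac{7}{2}}} + e^{- \frac{3}{4}}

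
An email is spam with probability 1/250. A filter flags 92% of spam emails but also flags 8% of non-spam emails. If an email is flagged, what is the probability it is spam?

Let D = the rare event, + = positive/flagged.
P(D) = 1/250
P(+|D) = 92/100 = 23/25
P(+|D') = 8/100 = 2/25
P(+) = P(+|D)P(D) + P(+|D')P(D')
     = \frac{23}{25} × \frac{1}{250} + \frac{2}{25} × \frac{249}{250}
     = \frac{521}{6250}
P(D|+) = P(+|D)P(D)/P(+) = \frac{23}{521}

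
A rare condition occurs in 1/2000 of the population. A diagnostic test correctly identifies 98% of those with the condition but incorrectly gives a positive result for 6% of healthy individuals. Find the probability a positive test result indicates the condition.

Let D = the rare event, + = positive/flagged.
P(D) = 1/2000
P(+|D) = 98/100 = 49/50
P(+|D') = 6/100 = 3/50
P(+) = P(+|D)P(D) + P(+|D')P(D')
     = \frac{49}{50} × \frac{1}{2000} + \frac{3}{50} × \frac{1999}{2000}
     = \frac{3023}{50000}
P(D|+) = P(+|D)P(D)/P(+) = \frac{49}{6046}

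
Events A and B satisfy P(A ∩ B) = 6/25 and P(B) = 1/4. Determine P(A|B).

P(A|B) = P(A ∩ B) / P(B)
= (6/25) / (1/4)
= 24/25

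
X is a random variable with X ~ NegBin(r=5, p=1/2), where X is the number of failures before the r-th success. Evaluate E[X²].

Using the identity E[X²] = Var(X) + (E[X])²:
E[X] = 5
Var(X) = 10
E[X²] = 10 + (5)²
= 35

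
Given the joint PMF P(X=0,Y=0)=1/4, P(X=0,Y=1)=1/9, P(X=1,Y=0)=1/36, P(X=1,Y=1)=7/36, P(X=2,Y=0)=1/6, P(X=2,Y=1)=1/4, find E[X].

First find marginal of X:
P(X=0) = 13/36
P(X=1) = 2/9
P(X=2) = 5/12
E[X] = 0 × 13/36 + 1 × 2/9 + 2 × 5/12 = 19/18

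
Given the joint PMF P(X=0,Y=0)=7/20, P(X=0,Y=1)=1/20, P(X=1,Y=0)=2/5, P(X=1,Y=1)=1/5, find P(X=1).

P(X=1) = P(X=1,Y=0) + P(X=1,Y=1)
= 2/5 + 1/5
= 3/5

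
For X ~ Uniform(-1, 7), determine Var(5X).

For X ~ Uniform(-1, 7):
Var(X) = \frac{16}{3}
Var(5X) = (5)² × Var(X) = 25 × \frac{16}{3} = \frac{400}{3}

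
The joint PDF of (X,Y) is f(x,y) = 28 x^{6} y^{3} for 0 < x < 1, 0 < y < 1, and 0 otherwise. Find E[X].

E[X] = ∫_0^1 ∫_0^1 x × f(x,y) dy dx
= ∫_0^1 ∫_0^1 x × (28 x^{6} y^{3}) dy dx
= \frac{7}{8}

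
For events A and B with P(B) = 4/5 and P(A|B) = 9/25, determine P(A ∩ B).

By definition, P(A|B) = P(A ∩ B) / P(B)
So P(A ∩ B) = P(A|B) × P(B)
= 9/25 × 4/5
= 36/125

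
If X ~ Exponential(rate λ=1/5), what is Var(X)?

For X ~ Exponential(rate λ=1/5):
Var(X) = 25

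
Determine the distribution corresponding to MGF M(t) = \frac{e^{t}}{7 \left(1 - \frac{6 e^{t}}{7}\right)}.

The MGF M(t) = \frac{e^{t}}{7 \left(1 - \frac{6 e^{t}}{7}\right)} is the standard form for the Geometric distribution.
Comparing with the known MGF formula identifies: Geometric(p=1/7), X = trial number of first success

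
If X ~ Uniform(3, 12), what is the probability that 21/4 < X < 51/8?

P(21/4 < X < 51/8) = ∫_{21/4}^{51/8} f(x) dx
where f(x) = \frac{1}{9}
= \frac{1}{8}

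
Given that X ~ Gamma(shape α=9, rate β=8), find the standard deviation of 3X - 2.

For X ~ Gamma(shape α=9, rate β=8):
Var(X) = \frac{9}{64}
SD(X) = √(Var(X)) = √(\frac{9}{64}) = \frac{3}{8}
SD(3X - 2) = |3| × SD(X) = 3 × \frac{3}{8} = \frac{9}{8}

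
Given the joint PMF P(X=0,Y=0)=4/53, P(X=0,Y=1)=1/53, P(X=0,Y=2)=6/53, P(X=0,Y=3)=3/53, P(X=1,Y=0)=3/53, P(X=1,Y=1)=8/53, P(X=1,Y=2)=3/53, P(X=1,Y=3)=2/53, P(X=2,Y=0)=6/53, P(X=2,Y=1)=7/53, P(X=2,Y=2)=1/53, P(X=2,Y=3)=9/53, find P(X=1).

P(X=1) = P(X=1,Y=0) + P(X=1,Y=1) + P(X=1,Y=2) + P(X=1,Y=3)
= 3/53 + 8/53 + 3/53 + 2/53
= 16/53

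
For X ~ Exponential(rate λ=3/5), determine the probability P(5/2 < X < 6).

P(5/2 < X < 6) = ∫_{5/2}^{6} f(x) dx
where f(x) = \frac{3 e^{- \frac{3 x}{5}}}{5}
= - \frac{1}{e^{\frac{18}{5}}} + e^{- \frac{3}{2}}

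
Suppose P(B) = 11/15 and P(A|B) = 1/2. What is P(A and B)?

By definition, P(A|B) = P(A ∩ B) / P(B)
So P(A ∩ B) = P(A|B) × P(B)
= 1/2 × 11/15
= 11/30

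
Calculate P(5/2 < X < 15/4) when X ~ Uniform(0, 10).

P(5/2 < X < 15/4) = ∫_{5/2}^{15/4} f(x) dx
where f(x) = \frac{1}{10}
= \frac{1}{8}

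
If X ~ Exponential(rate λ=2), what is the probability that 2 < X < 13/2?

P(2 < X < 13/2) = ∫_{2}^{13/2} f(x) dx
where f(x) = 2 e^{- 2 x}
= - \frac{1 - e^{9}}{e^{13}}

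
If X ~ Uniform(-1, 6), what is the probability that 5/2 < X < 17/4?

P(5/2 < X < 17/4) = ∫_{5/2}^{17/4} f(x) dx
where f(x) = \frac{1}{7}
= \frac{1}{4}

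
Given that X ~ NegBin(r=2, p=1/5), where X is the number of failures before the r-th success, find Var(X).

For X ~ NegBin(r=2, p=1/5), where X is the number of failures before the r-th success:
Var(X) = 40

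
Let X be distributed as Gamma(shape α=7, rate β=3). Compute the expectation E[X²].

Using the identity E[X²] = Var(X) + (E[X])²:
E[X] = \frac{7}{3}
Var(X) = \frac{7}{9}
E[X²] = \frac{7}{9} + (\frac{7}{3})²
= \frac{56}{9}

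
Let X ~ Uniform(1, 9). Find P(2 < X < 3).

P(2 < X < 3) = ∫_{2}^{3} f(x) dx
where f(x) = \frac{1}{8}
= \frac{1}{8}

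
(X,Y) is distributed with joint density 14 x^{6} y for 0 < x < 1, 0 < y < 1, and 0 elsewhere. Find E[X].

E[X] = ∫_0^1 ∫_0^1 x × f(x,y) dy dx
= ∫_0^1 ∫_0^1 x × (14 x^{6} y) dy dx
= \frac{7}{8}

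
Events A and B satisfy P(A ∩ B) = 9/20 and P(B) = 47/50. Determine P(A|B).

P(A|B) = P(A ∩ B) / P(B)
= (9/20) / (47/50)
= 45/94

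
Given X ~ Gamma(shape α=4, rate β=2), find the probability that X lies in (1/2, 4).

P(1/2 < X < 4) = ∫_{1/2}^{4} f(x) dx
where f(x) = \frac{8 x^{3} e^{- 2 x}}{3}
= \frac{-379 + 8 e^{7}}{3 e^{8}}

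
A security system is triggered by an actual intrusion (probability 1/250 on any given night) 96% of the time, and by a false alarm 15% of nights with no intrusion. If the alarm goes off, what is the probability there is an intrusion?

Let D = the rare event, + = positive/flagged.
P(D) = 1/250
P(+|D) = 96/100 = 24/25
P(+|D') = 15/100 = 3/20
P(+) = P(+|D)P(D) + P(+|D')P(D')
     = \frac{24}{25} × \frac{1}{250} + \frac{3}{20} × \frac{249}{250}
     = \frac{3831}{25000}
P(D|+) = P(+|D)P(D)/P(+) = \frac{32}{1277}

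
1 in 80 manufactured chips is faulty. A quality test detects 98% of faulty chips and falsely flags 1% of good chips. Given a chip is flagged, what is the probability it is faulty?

Let D = the rare event, + = positive/flagged.
P(D) = 1/80
P(+|D) = 98/100 = 49/50
P(+|D') = 1/100
P(+) = P(+|D)P(D) + P(+|D')P(D')
     = \frac{49}{50} × \frac{1}{80} + \frac{1}{100} × \frac{79}{80}
     = \frac{177}{8000}
P(D|+) = P(+|D)P(D)/P(+) = \frac{98}{177}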